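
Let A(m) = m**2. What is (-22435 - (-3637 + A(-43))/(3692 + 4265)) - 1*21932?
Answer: -353026431/7957 ≈ -44367.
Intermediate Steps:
(-22435 - (-3637 + A(-43))/(3692 + 4265)) - 1*21932 = (-22435 - (-3637 + (-43)**2)/(3692 + 4265)) - 1*21932 = (-22435 - (-3637 + 1849)/7957) - 21932 = (-22435 - (-1788)/7957) - 21932 = (-22435 - 1*(-1788/7957)) - 21932 = (-22435 + 1788/7957) - 21932 = -178513507/7957 - 21932 = -353026431/7957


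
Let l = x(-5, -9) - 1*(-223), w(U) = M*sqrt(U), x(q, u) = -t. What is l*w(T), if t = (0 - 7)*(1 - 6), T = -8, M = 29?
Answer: 10904*I*sqrt(2) ≈ 15421.0*I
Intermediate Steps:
t = 35 (t = -7*(-5) = 35)
x(q, u) = -35 (x(q, u) = -1*35 = -35)
w(U) = 29*sqrt(U)
l = 188 (l = -35 - 1*(-223) = -35 + 223 = 188)
l*w(T) = 188*(29*sqrt(-8)) = 188*(29*(2*I*sqrt(2))) = 188*(58*I*sqrt(2)) = 10904*I*sqrt(2)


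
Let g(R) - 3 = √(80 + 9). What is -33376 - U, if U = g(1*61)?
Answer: -33379 - √89 ≈ -33388.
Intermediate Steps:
g(R) = 3 + √89 (g(R) = 3 + √(80 + 9) = 3 + √89)
U = 3 + √89 ≈ 12.434
-33376 - U = -33376 - (3 + √89) = -33376 + (-3 - √89) = -33379 - √89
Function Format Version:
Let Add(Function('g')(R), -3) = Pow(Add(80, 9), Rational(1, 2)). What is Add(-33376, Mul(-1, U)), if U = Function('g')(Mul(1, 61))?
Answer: Add(-33379, Mul(-1, Pow(89, Rational(1, 2)))) ≈ -33388.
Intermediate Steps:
Function('g')(R) = Add(3, Pow(89, Rational(1, 2))) (Function('g')(R) = Add(3, Pow(Add(80, 9), Rational(1, 2))) = Add(3, Pow(89, Rational(1, 2))))
U = Add(3, Pow(89, Rational(1, 2))) ≈ 12.434
Add(-33376, Mul(-1, U)) = Add(-33376, Mul(-1, Add(3, Pow(89, Rational(1, 2))))) = Add(-33376, Add(-3, Mul(-1, Pow(89, Rational(1, 2))))) = Add(-33379, Mul(-1, Pow(89, Rational(1, 2))))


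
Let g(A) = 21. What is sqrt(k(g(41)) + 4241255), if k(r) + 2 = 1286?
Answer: sqrt(4242539) ≈ 2059.7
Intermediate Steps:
k(r) = 1284 (k(r) = -2 + 1286 = 1284)
sqrt(k(g(41)) + 4241255) = sqrt(1284 + 4241255) = sqrt(4242539)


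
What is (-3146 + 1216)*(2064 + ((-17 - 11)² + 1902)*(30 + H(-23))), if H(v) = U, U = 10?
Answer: -211342720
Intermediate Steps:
H(v) = 10
(-3146 + 1216)*(2064 + ((-17 - 11)² + 1902)*(30 + H(-23))) = (-3146 + 1216)*(2064 + ((-17 - 11)² + 1902)*(30 + 10)) = -1930*(2064 + ((-28)² + 1902)*40) = -1930*(2064 + (784 + 1902)*40) = -1930*(2064 + 2686*40) = -1930*(2064 + 107440) = -1930*109504 = -211342720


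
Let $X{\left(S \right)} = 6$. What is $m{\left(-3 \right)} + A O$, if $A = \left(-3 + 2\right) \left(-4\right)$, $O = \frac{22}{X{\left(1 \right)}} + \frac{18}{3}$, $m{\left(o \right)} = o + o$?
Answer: $\frac{98}{3} \approx 32.667$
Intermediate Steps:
$m{\left(o \right)} = 2 o$
$O = \frac{29}{3}$ ($O = \frac{22}{6} + \frac{18}{3} = 22 \cdot \frac{1}{6} + 18 \cdot \frac{1}{3} = \frac{11}{3} + 6 = \frac{29}{3} \approx 9.6667$)
$A = 4$ ($A = \left(-1\right) \left(-4\right) = 4$)
$m{\left(-3 \right)} + A O = 2 \left(-3\right) + 4 \cdot \frac{29}{3} = -6 + \frac{116}{3} = \frac{98}{3}$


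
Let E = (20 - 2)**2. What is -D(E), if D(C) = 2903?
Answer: -2903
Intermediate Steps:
E = 324 (E = 18**2 = 324)
-D(E) = -1*2903 = -2903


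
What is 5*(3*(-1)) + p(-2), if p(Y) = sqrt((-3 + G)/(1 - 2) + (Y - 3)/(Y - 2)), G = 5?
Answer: -15 + I*sqrt(3)/2 ≈ -15.0 + 0.86602*I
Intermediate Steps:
p(Y) = sqrt(-2 + (-3 + Y)/(-2 + Y)) (p(Y) = sqrt((-3 + 5)/(1 - 2) + (Y - 3)/(Y - 2)) = sqrt(2/(-1) + (-3 + Y)/(-2 + Y)) = sqrt(2*(-1) + (-3 + Y)/(-2 + Y)) = sqrt(-2 + (-3 + Y)/(-2 + Y)))
5*(3*(-1)) + p(-2) = 5*(3*(-1)) + sqrt((1 - 1*(-2))/(-2 - 2)) = 5*(-3) + sqrt((1 + 2)/(-4)) = -15 + sqrt(-1/4*3) = -15 + sqrt(-3/4) = -15 + I*sqrt(3)/2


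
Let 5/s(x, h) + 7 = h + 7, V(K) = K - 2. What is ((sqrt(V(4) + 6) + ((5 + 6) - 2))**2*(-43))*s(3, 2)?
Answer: -19135/2 - 3870*sqrt(2) ≈ -15041.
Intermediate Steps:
V(K) = -2 + K
s(x, h) = 5/h (s(x, h) = 5/(-7 + (h + 7)) = 5/(-7 + (7 + h)) = 5/h)
((sqrt(V(4) + 6) + ((5 + 6) - 2))**2*(-43))*s(3, 2) = ((sqrt((-2 + 4) + 6) + ((5 + 6) - 2))**2*(-43))*(5/2) = ((sqrt(2 + 6) + (11 - 2))**2*(-43))*(5*(1/2)) = ((sqrt(8) + 9)**2*(-43))*(5/2) = ((2*sqrt(2) + 9)**2*(-43))*(5/2) = ((9 + 2*sqrt(2))**2*(-43))*(5/2) = -43*(9 + 2*sqrt(2))**2*(5/2) = -215*(9 + 2*sqrt(2))**2/2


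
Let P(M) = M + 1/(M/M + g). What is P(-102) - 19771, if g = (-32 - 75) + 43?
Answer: -1252000/63 ≈ -19873.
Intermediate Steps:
g = -64 (g = -107 + 43 = -64)
P(M) = -1/63 + M (P(M) = M + 1/(M/M - 64) = M + 1/(1 - 64) = M + 1/(-63) = M - 1/63 = -1/63 + M)
P(-102) - 19771 = (-1/63 - 102) - 19771 = -6427/63 - 19771 = -1252000/63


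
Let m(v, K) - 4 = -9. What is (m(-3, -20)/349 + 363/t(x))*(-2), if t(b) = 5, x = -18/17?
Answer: -253324/1745 ≈ -145.17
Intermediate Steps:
x = -18/17 (x = -18*1/17 = -18/17 ≈ -1.0588)
m(v, K) = -5 (m(v, K) = 4 - 9 = -5)
(m(-3, -20)/349 + 363/t(x))*(-2) = (-5/349 + 363/5)*(-2) = (126662/1745)*(-2) = -253324/1745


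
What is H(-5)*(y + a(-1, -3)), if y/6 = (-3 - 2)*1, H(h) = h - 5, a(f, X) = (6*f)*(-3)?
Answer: 120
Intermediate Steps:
a(f, X) = -18*f
H(h) = -5 + h
y = -30 (y = 6*((-3 - 2)*1) = 6*(-5*1) = 6*(-5) = -30)
H(-5)*(y + a(-1, -3)) = (-5 - 5)*(-30 - 18*(-1)) = -10*(-30 + 18) = -10*(-12) = 120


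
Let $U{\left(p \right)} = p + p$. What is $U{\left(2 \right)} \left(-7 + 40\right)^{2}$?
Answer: $4356$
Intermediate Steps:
$U{\left(p \right)} = 2 p$
$U{\left(2 \right)} \left(-7 + 40\right)^{2} = 2 \cdot 2 \left(-7 + 40\right)^{2} = 4 \cdot 33^{2} = 4 \cdot 1089 = 4356$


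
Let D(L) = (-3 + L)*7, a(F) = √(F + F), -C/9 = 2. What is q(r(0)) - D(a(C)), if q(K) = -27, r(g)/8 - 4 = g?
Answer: -6 - 42*I ≈ -6.0 - 42.0*I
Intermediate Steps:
r(g) = 32 + 8*g
C = -18 (C = -9*2 = -18)
a(F) = √2*√F (a(F) = √(2*F) = √2*√F)
D(L) = -21 + 7*L
q(r(0)) - D(a(C)) = -27 - (-21 + 7*(√2*√(-18))) = -27 - (-21 + 7*(√2*(3*I*√2))) = -27 - (-21 + 7*(6*I)) = -27 - (-21 + 42*I) = -27 + (21 - 42*I) = -6 - 42*I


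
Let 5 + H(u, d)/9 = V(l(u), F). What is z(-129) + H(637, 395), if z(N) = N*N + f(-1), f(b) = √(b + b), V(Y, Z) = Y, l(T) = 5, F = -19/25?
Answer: 16641 + I*√2 ≈ 16641.0 + 1.4142*I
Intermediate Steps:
F = -19/25 (F = -19*1/25 = -19/25 ≈ -0.76000)
H(u, d) = 0 (H(u, d) = -45 + 9*5 = -45 + 45 = 0)
f(b) = √2*√b (f(b) = √(2*b) = √2*√b)
z(N) = N² + I*√2 (z(N) = N*N + √2*√(-1) = N² + √2*I = N² + I*√2)
z(-129) + H(637, 395) = ((-129)² + I*√2) + 0 = (16641 + I*√2) + 0 = 16641 + I*√2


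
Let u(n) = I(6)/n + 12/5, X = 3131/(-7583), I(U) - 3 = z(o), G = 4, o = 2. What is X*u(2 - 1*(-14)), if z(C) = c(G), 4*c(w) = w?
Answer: -165943/151660 ≈ -1.0942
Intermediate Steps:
c(w) = w/4
z(C) = 1 (z(C) = (1/4)*4 = 1)
I(U) = 4 (I(U) = 3 + 1 = 4)
X = -3131/7583 (X = 3131*(-1/7583) = -3131/7583 ≈ -0.41290)
u(n) = 12/5 + 4/n (u(n) = 4/n + 12/5 = 12/5 + 4/n)
X*u(2 - 1*(-14)) = -3131*(12/5 + 4/(2 - 1*(-14)))/7583 = -3131*(12/5 + 4/(2 + 14))/7583 = -3131*(12/5 + 4/16)/7583 = -3131*(12/5 + 4*(1/16))/7583 = -3131*(12/5 + 1/4)/7583 = -3131/7583*53/20 = -165943/151660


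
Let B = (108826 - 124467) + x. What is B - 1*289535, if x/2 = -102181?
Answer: -509538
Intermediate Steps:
x = -204362 (x = 2*(-102181) = -204362)
B = -220003 (B = (108826 - 124467) - 204362 = -15641 - 204362 = -220003)
B - 1*289535 = -220003 - 1*289535 = -220003 - 289535 = -509538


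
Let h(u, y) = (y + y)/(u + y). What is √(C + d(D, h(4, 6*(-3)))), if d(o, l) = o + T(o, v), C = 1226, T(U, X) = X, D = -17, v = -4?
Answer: √1205 ≈ 34.713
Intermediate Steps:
h(u, y) = 2*y/(u + y) (h(u, y) = (2*y)/(u + y) = 2*y/(u + y))
d(o, l) = -4 + o (d(o, l) = o - 4 = -4 + o)
√(C + d(D, h(4, 6*(-3)))) = √(1226 + (-4 - 17)) = √(1226 - 21) = √1205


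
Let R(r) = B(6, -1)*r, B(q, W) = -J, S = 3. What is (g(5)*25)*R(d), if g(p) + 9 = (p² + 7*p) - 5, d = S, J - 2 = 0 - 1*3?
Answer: 3450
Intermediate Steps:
J = -1 (J = 2 + (0 - 1*3) = 2 + (0 - 3) = 2 - 3 = -1)
d = 3
g(p) = -14 + p² + 7*p (g(p) = -9 + ((p² + 7*p) - 5) = -9 + (-5 + p² + 7*p) = -14 + p² + 7*p)
B(q, W) = 1 (B(q, W) = -1*(-1) = 1)
R(r) = r (R(r) = 1*r = r)
(g(5)*25)*R(d) = ((-14 + 5² + 7*5)*25)*3 = ((-14 + 25 + 35)*25)*3 = (46*25)*3 = 1150*3 = 3450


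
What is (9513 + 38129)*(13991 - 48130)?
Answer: -1626450238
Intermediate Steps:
(9513 + 38129)*(13991 - 48130) = 47642*(-34139) = -1626450238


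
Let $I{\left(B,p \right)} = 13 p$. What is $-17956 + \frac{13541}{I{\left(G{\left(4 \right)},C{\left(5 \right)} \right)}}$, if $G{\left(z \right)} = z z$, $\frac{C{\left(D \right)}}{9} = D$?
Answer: $- \frac{10490719}{585} \approx -17933.0$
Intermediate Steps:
$C{\left(D \right)} = 9 D$
$G{\left(z \right)} = z^{2}$
$-17956 + \frac{13541}{I{\left(G{\left(4 \right)},C{\left(5 \right)} \right)}} = -17956 + \frac{13541}{13 \cdot 9 \cdot 5} = -17956 + \frac{13541}{13 \cdot 45} = -17956 + \frac{13541}{585} = - \frac{10490719}{585}$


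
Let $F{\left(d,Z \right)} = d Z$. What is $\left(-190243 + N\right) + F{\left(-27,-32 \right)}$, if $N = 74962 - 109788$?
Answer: $-224205$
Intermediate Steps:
$N = -34826$
$F{\left(d,Z \right)} = Z d$
$\left(-190243 + N\right) + F{\left(-27,-32 \right)} = \left(-190243 - 34826\right) - -864 = -225069 + 864 = -224205$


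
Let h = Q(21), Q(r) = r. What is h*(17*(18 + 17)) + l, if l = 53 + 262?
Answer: 12810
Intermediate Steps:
h = 21
l = 315
h*(17*(18 + 17)) + l = 21*(17*(18 + 17)) + 315 = 21*(17*35) + 315 = 21*595 + 315 = 12495 + 315 = 12810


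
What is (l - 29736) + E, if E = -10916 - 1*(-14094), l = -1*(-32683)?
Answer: 6125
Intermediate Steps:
l = 32683
E = 3178 (E = -10916 + 14094 = 3178)
(l - 29736) + E = (32683 - 29736) + 3178 = 2947 + 3178 = 6125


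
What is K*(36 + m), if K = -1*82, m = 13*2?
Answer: -5084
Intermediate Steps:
m = 26
K = -82
K*(36 + m) = -82*(36 + 26) = -82*62 = -5084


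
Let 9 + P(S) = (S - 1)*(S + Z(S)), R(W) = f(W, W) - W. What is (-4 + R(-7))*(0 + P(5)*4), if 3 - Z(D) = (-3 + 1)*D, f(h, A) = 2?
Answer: 1260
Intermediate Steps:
Z(D) = 3 + 2*D (Z(D) = 3 - (-3 + 1)*D = 3 - (-2)*D = 3 + 2*D)
R(W) = 2 - W
P(S) = -9 + (-1 + S)*(3 + 3*S) (P(S) = -9 + (S - 1)*(S + (3 + 2*S)) = -9 + (-1 + S)*(3 + 3*S))
(-4 + R(-7))*(0 + P(5)*4) = (-4 + (2 - 1*(-7)))*(0 + (-12 + 3*5²)*4) = (-4 + (2 + 7))*(0 + (-12 + 3*25)*4) = (-4 + 9)*(0 + (-12 + 75)*4) = 5*(0 + 63*4) = 5*(0 + 252) = 5*252 = 1260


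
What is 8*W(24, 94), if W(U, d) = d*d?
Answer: 70688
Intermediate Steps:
W(U, d) = d**2
8*W(24, 94) = 8*94**2 = 8*8836 = 70688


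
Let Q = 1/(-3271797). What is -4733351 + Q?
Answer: -15486563601748/3271797 ≈ -4.7334e+6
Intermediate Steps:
Q = -1/3271797 ≈ -3.0564e-7
-4733351 + Q = -4733351 - 1/3271797 = -15486563601748/3271797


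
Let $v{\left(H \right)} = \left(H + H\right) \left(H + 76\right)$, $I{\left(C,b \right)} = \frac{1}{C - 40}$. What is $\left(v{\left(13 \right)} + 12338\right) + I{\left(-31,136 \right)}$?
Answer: $\frac{1040291}{71} \approx 14652.0$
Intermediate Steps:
$I{\left(C,b \right)} = \frac{1}{-40 + C}$
$v{\left(H \right)} = 2 H \left(76 + H\right)$
$\left(v{\left(13 \right)} + 12338\right) + I{\left(-31,136 \right)} = \left(2 \cdot 13 \left(76 + 13\right) + 12338\right) + \frac{1}{-40 - 31} = \left(2 \cdot 13 \cdot 89 + 12338\right) + \frac{1}{-71} = \left(2314 + 12338\right) - \frac{1}{71} = 14652 - \frac{1}{71} = \frac{1040291}{71}$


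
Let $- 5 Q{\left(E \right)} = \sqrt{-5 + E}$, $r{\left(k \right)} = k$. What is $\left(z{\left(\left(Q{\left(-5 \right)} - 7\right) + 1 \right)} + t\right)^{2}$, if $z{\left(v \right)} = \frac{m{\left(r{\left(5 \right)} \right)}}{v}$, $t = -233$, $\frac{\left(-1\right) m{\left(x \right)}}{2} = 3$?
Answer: $\frac{- 4789871 i + 324336 \sqrt{10}}{- 89 i + 6 \sqrt{10}} \approx 53829.0 + 48.375 i$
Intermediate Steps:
$m{\left(x \right)} = -6$ ($m{\left(x \right)} = \left(-2\right) 3 = -6$)
$Q{\left(E \right)} = - \frac{\sqrt{-5 + E}}{5}$
$z{\left(v \right)} = - \frac{6}{v}$
$\left(z{\left(\left(Q{\left(-5 \right)} - 7\right) + 1 \right)} + t\right)^{2} = \left(- \frac{6}{\left(- \frac{\sqrt{-5 - 5}}{5} - 7\right) + 1} - 233\right)^{2} = \left(- \frac{6}{\left(- \frac{\sqrt{-10}}{5} - 7\right) + 1} - 233\right)^{2} = \left(- \frac{6}{\left(- \frac{i \sqrt{10}}{5} - 7\right) + 1} - 233\right)^{2} = \left(- \frac{6}{\left(-7 - \frac{i \sqrt{10}}{5}\right) + 1} - 233\right)^{2} = \left(- \frac{6}{-6 - \frac{i \sqrt{10}}{5}} - 233\right)^{2} = \left(-233 - \frac{6}{-6 - \frac{i \sqrt{10}}{5}}\right)^{2}$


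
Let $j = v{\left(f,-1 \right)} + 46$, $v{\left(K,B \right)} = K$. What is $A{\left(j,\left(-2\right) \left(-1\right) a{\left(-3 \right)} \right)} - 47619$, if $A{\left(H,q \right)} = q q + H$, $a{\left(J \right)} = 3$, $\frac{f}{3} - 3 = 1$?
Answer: $-47525$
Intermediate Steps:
$f = 12$ ($f = 9 + 3 \cdot 1 = 9 + 3 = 12$)
$j = 58$ ($j = 12 + 46 = 58$)
$A{\left(H,q \right)} = H + q^{2}$ ($A{\left(H,q \right)} = q^{2} + H = H + q^{2}$)
$A{\left(j,\left(-2\right) \left(-1\right) a{\left(-3 \right)} \right)} - 47619 = \left(58 + \left(\left(-2\right) \left(-1\right) 3\right)^{2}\right) - 47619 = \left(58 + \left(2 \cdot 3\right)^{2}\right) - 47619 = \left(58 + 6^{2}\right) - 47619 = \left(58 + 36\right) - 47619 = 94 - 47619 = -47525$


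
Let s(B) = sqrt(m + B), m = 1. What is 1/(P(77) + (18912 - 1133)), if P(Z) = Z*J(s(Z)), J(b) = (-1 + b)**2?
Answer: 3977/94590866 + 77*sqrt(78)/283772598 ≈ 4.4441e-5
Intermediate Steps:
s(B) = sqrt(1 + B)
P(Z) = Z*(-1 + sqrt(1 + Z))**2
1/(P(77) + (18912 - 1133)) = 1/(77*(-1 + sqrt(1 + 77))**2 + (18912 - 1133)) = 1/(77*(-1 + sqrt(78))**2 + 17779) = 1/(17779 + 77*(-1 + sqrt(78))**2)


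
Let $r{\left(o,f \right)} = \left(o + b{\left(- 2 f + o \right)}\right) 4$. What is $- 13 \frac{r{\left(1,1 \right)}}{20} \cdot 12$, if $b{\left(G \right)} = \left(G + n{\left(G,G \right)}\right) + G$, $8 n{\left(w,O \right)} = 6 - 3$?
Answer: $\frac{39}{2} \approx 19.5$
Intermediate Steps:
$n{\left(w,O \right)} = \frac{3}{8}$ ($n{\left(w,O \right)} = \frac{6 - 3}{8} = \frac{1}{8} \cdot 3 = \frac{3}{8}$)
$b{\left(G \right)} = \frac{3}{8} + 2 G$ ($b{\left(G \right)} = \left(G + \frac{3}{8}\right) + G = \left(\frac{3}{8} + G\right) + G = \frac{3}{8} + 2 G$)
$r{\left(o,f \right)} = \frac{3}{2} - 16 f + 12 o$ ($r{\left(o,f \right)} = \left(o + \left(\frac{3}{8} + 2 \left(- 2 f + o\right)\right)\right) 4 = \left(o + \left(\frac{3}{8} + 2 \left(o - 2 f\right)\right)\right) 4 = \left(o - \left(- \frac{3}{8} - 2 o + 4 f\right)\right) 4 = \left(o + \left(\frac{3}{8} - 4 f + 2 o\right)\right) 4 = \left(\frac{3}{8} - 4 f + 3 o\right) 4 = \frac{3}{2} - 16 f + 12 o$)
$- 13 \frac{r{\left(1,1 \right)}}{20} \cdot 12 = - 13 \frac{\frac{3}{2} - 16 + 12 \cdot 1}{20} \cdot 12 = - 13 \left(\frac{3}{2} - 16 + 12\right) \frac{1}{20} \cdot 12 = - 13 \left(\left(- \frac{5}{2}\right) \frac{1}{20}\right) 12 = \left(-13\right) \left(- \frac{1}{8}\right) 12 = \frac{13}{8} \cdot 12 = \frac{39}{2}$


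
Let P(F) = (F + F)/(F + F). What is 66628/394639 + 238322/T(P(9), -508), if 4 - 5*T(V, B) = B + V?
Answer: 67184260814/28808647 ≈ 2332.1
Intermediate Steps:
P(F) = 1 (P(F) = (2*F)/((2*F)) = (2*F)*(1/(2*F)) = 1)
T(V, B) = 4/5 - B/5 - V/5 (T(V, B) = 4/5 - (B + V)/5 = 4/5 + (-B/5 - V/5) = 4/5 - B/5 - V/5)
66628/394639 + 238322/T(P(9), -508) = 66628/394639 + 238322/(4/5 - 1/5*(-508) - 1/5*1) = 66628*(1/394639) + 238322/(4/5 + 508/5 - 1/5) = 66628/394639 + 238322/(511/5) = 66628/394639 + 238322*(5/511) = 66628/394639 + 170230/73 = 67184260814/28808647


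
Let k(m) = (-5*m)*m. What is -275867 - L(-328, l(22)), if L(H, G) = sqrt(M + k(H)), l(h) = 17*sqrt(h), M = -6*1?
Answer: -275867 - I*sqrt(537926) ≈ -2.7587e+5 - 733.43*I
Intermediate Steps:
M = -6
k(m) = -5*m**2
L(H, G) = sqrt(-6 - 5*H**2)
-275867 - L(-328, l(22)) = -275867 - sqrt(-6 - 5*(-328)**2) = -275867 - sqrt(-6 - 5*107584) = -275867 - sqrt(-6 - 537920) = -275867 - sqrt(-537926) = -275867 - I*sqrt(537926)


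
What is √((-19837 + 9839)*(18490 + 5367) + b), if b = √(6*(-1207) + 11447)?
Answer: √(-238522286 + 29*√5) ≈ 15444.0*I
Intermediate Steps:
b = 29*√5 (b = √(-7242 + 11447) = √4205 = 29*√5 ≈ 64.846)
√((-19837 + 9839)*(18490 + 5367) + b) = √((-19837 + 9839)*(18490 + 5367) + 29*√5) = √(-9998*23857 + 29*√5) = √(-238522286 + 29*√5)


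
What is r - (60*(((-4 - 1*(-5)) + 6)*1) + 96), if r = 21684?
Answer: 21168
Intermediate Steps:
r - (60*(((-4 - 1*(-5)) + 6)*1) + 96) = 21684 - (60*(((-4 - 1*(-5)) + 6)*1) + 96) = 21684 - (60*(((-4 + 5) + 6)*1) + 96) = 21684 - (60*((1 + 6)*1) + 96) = 21684 - (60*(7*1) + 96) = 21684 - (60*7 + 96) = 21684 - (420 + 96) = 21684 - 1*516 = 21684 - 516 = 21168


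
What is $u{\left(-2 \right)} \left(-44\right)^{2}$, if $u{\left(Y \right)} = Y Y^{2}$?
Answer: $-15488$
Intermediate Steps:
$u{\left(Y \right)} = Y^{3}$
$u{\left(-2 \right)} \left(-44\right)^{2} = \left(-2\right)^{3} \left(-44\right)^{2} = \left(-8\right) 1936 = -15488$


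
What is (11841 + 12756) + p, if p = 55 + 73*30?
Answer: 26842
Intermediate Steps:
p = 2245 (p = 55 + 2190 = 2245)
(11841 + 12756) + p = (11841 + 12756) + 2245 = 24597 + 2245 = 26842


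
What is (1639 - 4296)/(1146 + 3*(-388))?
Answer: 2657/18 ≈ 147.61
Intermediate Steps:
(1639 - 4296)/(1146 + 3*(-388)) = -2657/(1146 - 1164) = -2657/(-18) = -2657*(-1/18) = 2657/18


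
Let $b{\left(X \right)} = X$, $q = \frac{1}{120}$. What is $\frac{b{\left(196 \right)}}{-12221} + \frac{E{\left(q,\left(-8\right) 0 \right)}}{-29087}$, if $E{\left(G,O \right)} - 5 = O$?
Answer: $- \frac{5762157}{355472227} \approx -0.01621$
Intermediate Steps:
$q = \frac{1}{120} \approx 0.0083333$
$E{\left(G,O \right)} = 5 + O$
$\frac{b{\left(196 \right)}}{-12221} + \frac{E{\left(q,\left(-8\right) 0 \right)}}{-29087} = \frac{196}{-12221} + \frac{5 - 0}{-29087} = 196 \left(- \frac{1}{12221}\right) + \left(5 + 0\right) \left(- \frac{1}{29087}\right) = - \frac{196}{12221} + 5 \left(- \frac{1}{29087}\right) = - \frac{196}{12221} - \frac{5}{29087} = - \frac{5762157}{355472227}$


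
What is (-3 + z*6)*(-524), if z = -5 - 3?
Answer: 26724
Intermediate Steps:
z = -8
(-3 + z*6)*(-524) = (-3 - 8*6)*(-524) = (-3 - 48)*(-524) = -51*(-524) = 26724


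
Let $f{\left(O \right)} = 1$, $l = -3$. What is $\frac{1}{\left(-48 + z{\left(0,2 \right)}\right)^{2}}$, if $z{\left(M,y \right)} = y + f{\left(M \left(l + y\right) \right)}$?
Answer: $\frac{1}{2025} \approx 0.00049383$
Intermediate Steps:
$z{\left(M,y \right)} = 1 + y$ ($z{\left(M,y \right)} = y + 1 = 1 + y$)
$\frac{1}{\left(-48 + z{\left(0,2 \right)}\right)^{2}} = \frac{1}{\left(-48 + \left(1 + 2\right)\right)^{2}} = \frac{1}{\left(-48 + 3\right)^{2}} = \frac{1}{\left(-45\right)^{2}} = \frac{1}{2025}$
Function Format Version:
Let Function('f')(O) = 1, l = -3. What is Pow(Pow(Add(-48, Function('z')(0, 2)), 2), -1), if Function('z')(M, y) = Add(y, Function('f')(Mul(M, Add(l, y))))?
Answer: Rational(1, 2025) ≈ 0.00049383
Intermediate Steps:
Function('z')(M, y) = Add(1, y) (Function('z')(M, y) = Add(y, 1) = Add(1, y))
Pow(Pow(Add(-48, Function('z')(0, 2)), 2), -1) = Pow(Pow(Add(-48, Add(1, 2)), 2), -1) = Pow(Pow(Add(-48, 3), 2), -1) = Pow(Pow(-45, 2), -1) = Pow(2025, -1) = Rational(1, 2025)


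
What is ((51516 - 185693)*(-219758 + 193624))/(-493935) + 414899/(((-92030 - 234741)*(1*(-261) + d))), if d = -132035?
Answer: -151591267486160641523/21353055148449960 ≈ -7099.3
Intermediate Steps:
((51516 - 185693)*(-219758 + 193624))/(-493935) + 414899/(((-92030 - 234741)*(1*(-261) + d))) = ((51516 - 185693)*(-219758 + 193624))/(-493935) + 414899/(((-92030 - 234741)*(1*(-261) - 132035))) = -134177*(-26134)*(-1/493935) + 414899/((-326771*(-261 - 132035))) = 3506581718*(-1/493935) + 414899/((-326771*(-132296))) = -3506581718/493935 + 414899/43230496216 = -151591267486160641523/21353055148449960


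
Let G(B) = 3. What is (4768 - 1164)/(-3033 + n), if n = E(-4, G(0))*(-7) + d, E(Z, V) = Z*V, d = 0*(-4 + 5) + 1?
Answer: -901/737 ≈ -1.2225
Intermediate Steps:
d = 1 (d = 0*1 + 1 = 0 + 1 = 1)
E(Z, V) = V*Z
n = 85 (n = (3*(-4))*(-7) + 1 = -12*(-7) + 1 = 84 + 1 = 85)
(4768 - 1164)/(-3033 + n) = (4768 - 1164)/(-3033 + 85) = 3604/(-2948) = 3604*(-1/2948) = -901/737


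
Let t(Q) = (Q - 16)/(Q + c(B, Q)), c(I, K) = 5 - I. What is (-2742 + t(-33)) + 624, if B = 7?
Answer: -10583/5 ≈ -2116.6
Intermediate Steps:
t(Q) = (-16 + Q)/(-2 + Q) (t(Q) = (Q - 16)/(Q + (5 - 1*7)) = (-16 + Q)/(Q + (5 - 7)) = (-16 + Q)/(Q - 2) = (-16 + Q)/(-2 + Q))
(-2742 + t(-33)) + 624 = (-2742 + (-16 - 33)/(-2 - 33)) + 624 = (-2742 - 49/(-35)) + 624 = (-2742 - 1/35*(-49)) + 624 = (-2742 + 7/5) + 624 = -13703/5 + 624 = -10583/5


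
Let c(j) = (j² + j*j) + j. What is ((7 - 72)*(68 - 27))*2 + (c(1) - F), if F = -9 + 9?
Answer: -5327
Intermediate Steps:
F = 0
c(j) = j + 2*j² (c(j) = (j² + j²) + j = 2*j² + j = j + 2*j²)
((7 - 72)*(68 - 27))*2 + (c(1) - F) = ((7 - 72)*(68 - 27))*2 + (1*(1 + 2*1) - 1*0) = -65*41*2 + (1*(1 + 2) + 0) = -2665*2 + (1*3 + 0) = -5330 + (3 + 0) = -5330 + 3 = -5327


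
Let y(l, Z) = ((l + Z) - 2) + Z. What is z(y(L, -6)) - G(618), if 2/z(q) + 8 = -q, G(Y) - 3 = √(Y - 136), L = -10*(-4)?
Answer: -52/17 - √482 ≈ -25.013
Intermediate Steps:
L = 40
y(l, Z) = -2 + l + 2*Z (y(l, Z) = ((Z + l) - 2) + Z = (-2 + Z + l) + Z = -2 + l + 2*Z)
G(Y) = 3 + √(-136 + Y) (G(Y) = 3 + √(Y - 136) = 3 + √(-136 + Y))
z(q) = 2/(-8 - q)
z(y(L, -6)) - G(618) = -2/(8 + (-2 + 40 + 2*(-6))) - (3 + √(-136 + 618)) = -2/(8 + (-2 + 40 - 12)) - (3 + √482) = -2/(8 + 26) + (-3 - √482) = -2/34 + (-3 - √482) = -2*1/34 + (-3 - √482) = -1/17 + (-3 - √482) = -52/17 - √482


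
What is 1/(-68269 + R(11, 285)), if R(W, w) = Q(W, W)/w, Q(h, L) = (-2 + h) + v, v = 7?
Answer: -285/19456649 ≈ -1.4648e-5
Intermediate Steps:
Q(h, L) = 5 + h (Q(h, L) = (-2 + h) + 7 = 5 + h)
R(W, w) = (5 + W)/w
1/(-68269 + R(11, 285)) = 1/(-68269 + (5 + 11)/285) = 1/(-68269 + (1/285)*16) = 1/(-68269 + 16/285) = 1/(-19456649/285) = -285/19456649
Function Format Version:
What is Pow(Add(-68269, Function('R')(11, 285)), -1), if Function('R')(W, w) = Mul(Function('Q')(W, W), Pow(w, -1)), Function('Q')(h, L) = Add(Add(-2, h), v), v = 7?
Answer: Rational(-285, 19456649) ≈ -1.4648e-5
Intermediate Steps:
Function('Q')(h, L) = Add(5, h) (Function('Q')(h, L) = Add(Add(-2, h), 7) = Add(5, h))
Function('R')(W, w) = Mul(Pow(w, -1), Add(5, W)) (Function('R')(W, w) = Mul(Add(5, W), Pow(w, -1)) = Mul(Pow(w, -1), Add(5, W)))
Pow(Add(-68269, Function('R')(11, 285)), -1) = Pow(Add(-68269, Mul(Pow(285, -1), Add(5, 11))), -1) = Pow(Add(-68269, Mul(Rational(1, 285), 16)), -1) = Pow(Add(-68269, Rational(16, 285)), -1) = Pow(Rational(-19456649, 285), -1) = Rational(-285, 19456649)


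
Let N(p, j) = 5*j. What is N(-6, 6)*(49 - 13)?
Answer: 1080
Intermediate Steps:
N(-6, 6)*(49 - 13) = (5*6)*(49 - 13) = 30*36 = 1080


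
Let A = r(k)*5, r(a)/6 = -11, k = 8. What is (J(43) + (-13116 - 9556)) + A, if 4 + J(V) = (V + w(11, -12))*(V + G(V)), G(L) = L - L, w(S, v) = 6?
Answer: -20899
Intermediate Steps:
r(a) = -66 (r(a) = 6*(-11) = -66)
A = -330 (A = -66*5 = -330)
G(L) = 0
J(V) = -4 + V*(6 + V) (J(V) = -4 + (V + 6)*(V + 0) = -4 + (6 + V)*V = -4 + V*(6 + V))
(J(43) + (-13116 - 9556)) + A = ((-4 + 43² + 6*43) + (-13116 - 9556)) - 330 = ((-4 + 1849 + 258) - 22672) - 330 = (2103 - 22672) - 330 = -20569 - 330 = -20899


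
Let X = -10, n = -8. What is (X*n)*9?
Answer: 720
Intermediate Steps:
(X*n)*9 = -10*(-8)*9 = 80*9 = 720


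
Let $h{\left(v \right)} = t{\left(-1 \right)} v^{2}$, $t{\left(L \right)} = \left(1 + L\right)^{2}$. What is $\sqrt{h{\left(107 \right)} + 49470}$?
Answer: $\sqrt{49470} \approx 222.42$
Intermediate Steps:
$h{\left(v \right)} = 0$ ($h{\left(v \right)} = \left(1 - 1\right)^{2} v^{2} = 0^{2} v^{2} = 0 v^{2} = 0$)
$\sqrt{h{\left(107 \right)} + 49470} = \sqrt{0 + 49470} = \sqrt{49470}$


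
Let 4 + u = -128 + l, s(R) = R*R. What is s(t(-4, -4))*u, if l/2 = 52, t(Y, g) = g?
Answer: -448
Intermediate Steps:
s(R) = R²
l = 104 (l = 2*52 = 104)
u = -28 (u = -4 + (-128 + 104) = -4 - 24 = -28)
s(t(-4, -4))*u = (-4)²*(-28) = 16*(-28) = -448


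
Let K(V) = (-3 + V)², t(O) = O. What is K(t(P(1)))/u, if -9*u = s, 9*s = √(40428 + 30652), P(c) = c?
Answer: -81*√17770/8885 ≈ -1.2153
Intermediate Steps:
s = 2*√17770/9 (s = √(40428 + 30652)/9 = √71080/9 = (2*√17770)/9 = 2*√17770/9 ≈ 29.623)
u = -2*√17770/81 ≈ -3.2915
K(t(P(1)))/u = (-3 + 1)²/((-2*√17770/81)) = (-2)²*(-81*√17770/35540) = 4*(-81*√17770/35540) = -81*√17770/8885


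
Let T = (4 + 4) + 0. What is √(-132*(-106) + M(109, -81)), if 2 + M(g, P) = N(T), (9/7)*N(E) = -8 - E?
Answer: √125798/3 ≈ 118.23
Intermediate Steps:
T = 8 (T = 8 + 0 = 8)
N(E) = -56/9 - 7*E/9 (N(E) = 7*(-8 - E)/9 = -56/9 - 7*E/9)
M(g, P) = -130/9 (M(g, P) = -2 + (-56/9 - 7/9*8) = -2 + (-56/9 - 56/9) = -2 - 112/9 = -130/9)
√(-132*(-106) + M(109, -81)) = √(-132*(-106) - 130/9) = √(13992 - 130/9) = √(125798/9) = √125798/3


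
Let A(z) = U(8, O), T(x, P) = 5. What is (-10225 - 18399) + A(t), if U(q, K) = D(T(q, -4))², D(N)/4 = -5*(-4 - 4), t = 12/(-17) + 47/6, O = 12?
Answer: -3024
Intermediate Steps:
t = 727/102 (t = 12*(-1/17) + 47*(⅙) = -12/17 + 47/6 = 727/102 ≈ 7.1274)
D(N) = 160 (D(N) = 4*(-5*(-4 - 4)) = 4*(-5*(-8)) = 4*40 = 160)
U(q, K) = 25600 (U(q, K) = 160² = 25600)
A(z) = 25600
(-10225 - 18399) + A(t) = (-10225 - 18399) + 25600 = -28624 + 25600 = -3024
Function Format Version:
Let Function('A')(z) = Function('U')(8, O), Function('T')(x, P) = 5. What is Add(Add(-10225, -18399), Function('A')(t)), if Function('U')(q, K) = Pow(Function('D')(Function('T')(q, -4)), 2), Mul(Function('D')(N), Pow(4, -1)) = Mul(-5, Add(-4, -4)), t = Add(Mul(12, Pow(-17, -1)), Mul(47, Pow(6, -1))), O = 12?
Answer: -3024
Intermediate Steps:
t = Rational(727, 102) (t = Add(Mul(12, Rational(-1, 17)), Mul(47, Rational(1, 6))) = Add(Rational(-12, 17), Rational(47, 6)) = Rational(727, 102) ≈ 7.1274)
Function('D')(N) = 160 (Function('D')(N) = Mul(4, Mul(-5, Add(-4, -4))) = Mul(4, Mul(-5, -8)) = Mul(4, 40) = 160)
Function('U')(q, K) = 25600 (Function('U')(q, K) = Pow(160, 2) = 25600)
Function('A')(z) = 25600
Add(Add(-10225, -18399), Function('A')(t)) = Add(Add(-10225, -18399), 25600) = Add(-28624, 25600) = -3024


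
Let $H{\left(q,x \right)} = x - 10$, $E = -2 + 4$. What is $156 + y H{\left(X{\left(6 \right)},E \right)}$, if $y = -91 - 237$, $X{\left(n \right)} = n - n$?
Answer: $2780$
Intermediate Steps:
$X{\left(n \right)} = 0$
$y = -328$ ($y = -91 - 237 = -328$)
$E = 2$
$H{\left(q,x \right)} = -10 + x$ ($H{\left(q,x \right)} = x - 10 = -10 + x$)
$156 + y H{\left(X{\left(6 \right)},E \right)} = 156 - 328 \left(-10 + 2\right) = 156 - -2624 = 156 + 2624 = 2780$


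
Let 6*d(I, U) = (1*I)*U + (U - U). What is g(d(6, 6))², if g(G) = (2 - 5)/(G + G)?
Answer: 1/16 ≈ 0.062500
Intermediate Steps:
d(I, U) = I*U/6 (d(I, U) = ((1*I)*U + (U - U))/6 = (I*U + 0)/6 = (I*U)/6 = I*U/6)
g(G) = -3/(2*G) (g(G) = -3*1/(2*G) = -3/(2*G))
g(d(6, 6))² = (-3/(2*((⅙)*6*6)))² = (-3/2/6)² = (-3/2*⅙)² = (-¼)² = 1/16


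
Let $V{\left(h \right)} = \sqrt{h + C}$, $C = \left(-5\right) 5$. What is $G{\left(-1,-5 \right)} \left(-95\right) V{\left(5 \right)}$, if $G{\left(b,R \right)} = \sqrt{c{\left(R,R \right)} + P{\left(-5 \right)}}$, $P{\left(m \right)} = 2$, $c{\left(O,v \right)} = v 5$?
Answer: $190 \sqrt{115} \approx 2037.5$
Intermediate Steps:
$c{\left(O,v \right)} = 5 v$
$G{\left(b,R \right)} = \sqrt{2 + 5 R}$ ($G{\left(b,R \right)} = \sqrt{5 R + 2} = \sqrt{2 + 5 R}$)
$C = -25$
$V{\left(h \right)} = \sqrt{-25 + h}$ ($V{\left(h \right)} = \sqrt{h - 25} = \sqrt{-25 + h}$)
$G{\left(-1,-5 \right)} \left(-95\right) V{\left(5 \right)} = \sqrt{2 + 5 \left(-5\right)} \left(-95\right) \sqrt{-25 + 5} = \sqrt{2 - 25} \left(-95\right) \sqrt{-20} = \sqrt{-23} \left(-95\right) 2 i \sqrt{5} = i \sqrt{23} \left(-95\right) 2 i \sqrt{5} = - 95 i \sqrt{23} \cdot 2 i \sqrt{5} = 190 \sqrt{115}$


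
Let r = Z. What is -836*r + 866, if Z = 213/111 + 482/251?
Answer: -21765038/9287 ≈ -2343.6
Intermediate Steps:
Z = 35655/9287 (Z = 213*(1/111) + 482*(1/251) = 71/37 + 482/251 = 35655/9287 ≈ 3.8392)
r = 35655/9287 ≈ 3.8392
-836*r + 866 = -836*35655/9287 + 866 = -29807580/9287 + 866 = -21765038/9287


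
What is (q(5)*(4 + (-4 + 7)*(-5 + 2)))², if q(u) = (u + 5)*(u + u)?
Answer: 250000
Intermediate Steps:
q(u) = 2*u*(5 + u) (q(u) = (5 + u)*(2*u) = 2*u*(5 + u))
(q(5)*(4 + (-4 + 7)*(-5 + 2)))² = ((2*5*(5 + 5))*(4 + (-4 + 7)*(-5 + 2)))² = ((2*5*10)*(4 + 3*(-3)))² = (100*(4 - 9))² = (100*(-5))² = (-500)² = 250000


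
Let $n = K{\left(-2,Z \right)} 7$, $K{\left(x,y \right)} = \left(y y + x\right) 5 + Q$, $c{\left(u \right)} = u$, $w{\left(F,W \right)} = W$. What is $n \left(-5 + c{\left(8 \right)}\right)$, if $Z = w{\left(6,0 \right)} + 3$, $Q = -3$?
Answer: $672$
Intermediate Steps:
$Z = 3$ ($Z = 0 + 3 = 3$)
$K{\left(x,y \right)} = -3 + 5 x + 5 y^{2}$ ($K{\left(x,y \right)} = \left(y y + x\right) 5 - 3 = \left(y^{2} + x\right) 5 - 3 = \left(x + y^{2}\right) 5 - 3 = \left(5 x + 5 y^{2}\right) - 3 = -3 + 5 x + 5 y^{2}$)
$n = 224$ ($n = \left(-3 + 5 \left(-2\right) + 5 \cdot 3^{2}\right) 7 = \left(-3 - 10 + 5 \cdot 9\right) 7 = \left(-3 - 10 + 45\right) 7 = 32 \cdot 7 = 224$)
$n \left(-5 + c{\left(8 \right)}\right) = 224 \left(-5 + 8\right) = 224 \cdot 3 = 672$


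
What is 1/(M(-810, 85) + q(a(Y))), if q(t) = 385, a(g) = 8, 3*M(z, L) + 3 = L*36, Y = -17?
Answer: 1/1404 ≈ 0.00071225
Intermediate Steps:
M(z, L) = -1 + 12*L (M(z, L) = -1 + (L*36)/3 = -1 + (36*L)/3 = -1 + 12*L)
1/(M(-810, 85) + q(a(Y))) = 1/((-1 + 12*85) + 385) = 1/((-1 + 1020) + 385) = 1/(1019 + 385) = 1/1404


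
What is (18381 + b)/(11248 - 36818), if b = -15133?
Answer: -1624/12785 ≈ -0.12702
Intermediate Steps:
(18381 + b)/(11248 - 36818) = (18381 - 15133)/(11248 - 36818) = 3248/(-25570) = 3248*(-1/25570) = -1624/12785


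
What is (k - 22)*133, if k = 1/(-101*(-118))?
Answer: -34871935/11918 ≈ -2926.0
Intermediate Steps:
k = 1/11918 (k = -1/101*(-1/118) = 1/11918 ≈ 8.3907e-5)
(k - 22)*133 = (1/11918 - 22)*133 = -262195/11918*133 = -34871935/11918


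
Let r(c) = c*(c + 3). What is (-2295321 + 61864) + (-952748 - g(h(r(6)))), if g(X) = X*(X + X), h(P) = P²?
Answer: -20192317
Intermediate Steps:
r(c) = c*(3 + c)
g(X) = 2*X² (g(X) = X*(2*X) = 2*X²)
(-2295321 + 61864) + (-952748 - g(h(r(6)))) = (-2295321 + 61864) + (-952748 - 2*((6*(3 + 6))²)²) = -2233457 + (-952748 - 2*((6*9)²)²) = -2233457 + (-952748 - 2*(54²)²) = -2233457 + (-952748 - 2*2916²) = -2233457 + (-952748 - 2*8503056) = -2233457 + (-952748 - 1*17006112) = -2233457 + (-952748 - 17006112) = -2233457 - 17958860 = -20192317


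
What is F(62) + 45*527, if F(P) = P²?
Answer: 27559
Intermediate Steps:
F(62) + 45*527 = 62² + 45*527 = 3844 + 23715 = 27559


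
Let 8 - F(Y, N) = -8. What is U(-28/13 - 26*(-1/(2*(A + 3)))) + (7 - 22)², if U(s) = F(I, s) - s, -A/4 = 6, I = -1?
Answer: 66550/273 ≈ 243.77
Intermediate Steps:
A = -24 (A = -4*6 = -24)
F(Y, N) = 16 (F(Y, N) = 8 - 1*(-8) = 8 + 8 = 16)
U(s) = 16 - s
U(-28/13 - 26*(-1/(2*(A + 3)))) + (7 - 22)² = (16 - (-28/13 - 26*(-1/(2*(-24 + 3))))) + (7 - 22)² = (16 - (-28*1/13 - 26/((-2*(-21))))) + (-15)² = (16 - (-28/13 - 26/42)) + 225 = (16 - (-28/13 - 26*1/42)) + 225 = (16 - (-28/13 - 13/21)) + 225 = (16 - 1*(-757/273)) + 225 = (16 + 757/273) + 225 = 5125/273 + 225 = 66550/273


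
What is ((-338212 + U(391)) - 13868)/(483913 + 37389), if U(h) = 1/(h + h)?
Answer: -275326559/407658164 ≈ -0.67539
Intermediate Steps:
U(h) = 1/(2*h)
((-338212 + U(391)) - 13868)/(483913 + 37389) = ((-338212 + (½)/391) - 13868)/(483913 + 37389) = ((-338212 + (½)*(1/391)) - 13868)/521302 = ((-338212 + 1/782) - 13868)*(1/521302) = (-264481783/782 - 13868)*(1/521302) = -275326559/782*1/521302 = -275326559/407658164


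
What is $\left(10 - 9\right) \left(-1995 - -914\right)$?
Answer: $-1081$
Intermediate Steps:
$\left(10 - 9\right) \left(-1995 - -914\right) = 1 \left(-1995 + 914\right) = 1 \left(-1081\right) = -1081$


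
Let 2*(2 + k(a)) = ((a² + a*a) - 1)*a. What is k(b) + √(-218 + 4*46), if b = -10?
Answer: -997 + I*√34 ≈ -997.0 + 5.831*I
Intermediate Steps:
k(a) = -2 + a*(-1 + 2*a²)/2 (k(a) = -2 + (((a² + a*a) - 1)*a)/2 = -2 + (((a² + a²) - 1)*a)/2 = -2 + ((2*a² - 1)*a)/2 = -2 + ((-1 + 2*a²)*a)/2 = -2 + (a*(-1 + 2*a²))/2 = -2 + a*(-1 + 2*a²)/2)
k(b) + √(-218 + 4*46) = (-2 + (-10)³ - ½*(-10)) + √(-218 + 4*46) = (-2 - 1000 + 5) + √(-218 + 184) = -997 + √(-34) = -997 + I*√34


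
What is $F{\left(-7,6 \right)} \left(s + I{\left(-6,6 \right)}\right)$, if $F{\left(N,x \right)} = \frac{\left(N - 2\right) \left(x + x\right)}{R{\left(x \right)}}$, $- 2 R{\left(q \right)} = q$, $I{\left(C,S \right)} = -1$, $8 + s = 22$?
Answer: $468$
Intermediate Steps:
$s = 14$ ($s = -8 + 22 = 14$)
$R{\left(q \right)} = - \frac{q}{2}$
$F{\left(N,x \right)} = 8 - 4 N$ ($F{\left(N,x \right)} = \frac{\left(N - 2\right) \left(x + x\right)}{\left(- \frac{1}{2}\right) x} = \left(-2 + N\right) 2 x \left(- \frac{2}{x}\right) = 2 x \left(-2 + N\right) \left(- \frac{2}{x}\right) = 8 - 4 N$)
$F{\left(-7,6 \right)} \left(s + I{\left(-6,6 \right)}\right) = \left(8 - -28\right) \left(14 - 1\right) = \left(8 + 28\right) 13 = 36 \cdot 13 = 468$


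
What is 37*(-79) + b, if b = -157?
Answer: -3080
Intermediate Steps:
37*(-79) + b = 37*(-79) - 157 = -2923 - 157 = -3080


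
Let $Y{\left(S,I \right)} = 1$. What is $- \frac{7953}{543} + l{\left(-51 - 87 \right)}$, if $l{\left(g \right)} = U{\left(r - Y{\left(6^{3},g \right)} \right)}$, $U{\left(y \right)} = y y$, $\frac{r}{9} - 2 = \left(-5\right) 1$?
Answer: $\frac{139253}{181} \approx 769.35$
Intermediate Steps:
$r = -27$ ($r = 18 + 9 \left(\left(-5\right) 1\right) = 18 + 9 \left(-5\right) = 18 - 45 = -27$)
$U{\left(y \right)} = y^{2}$
$l{\left(g \right)} = 784$ ($l{\left(g \right)} = \left(-27 - 1\right)^{2} = \left(-28\right)^{2} = 784$)
$- \frac{7953}{543} + l{\left(-51 - 87 \right)} = - \frac{7953}{543} + 784 = \left(-7953\right) \frac{1}{543} + 784 = - \frac{2651}{181} + 784 = \frac{139253}{181}$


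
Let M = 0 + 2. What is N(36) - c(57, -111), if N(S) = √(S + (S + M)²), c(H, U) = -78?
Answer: 78 + 2*√370 ≈ 116.47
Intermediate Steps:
M = 2
N(S) = √(S + (2 + S)²) (N(S) = √(S + (S + 2)²) = √(S + (2 + S)²))
N(36) - c(57, -111) = √(36 + (2 + 36)²) - 1*(-78) = √(36 + 38²) + 78 = √(36 + 1444) + 78 = √1480 + 78 = 2*√370 + 78 = 78 + 2*√370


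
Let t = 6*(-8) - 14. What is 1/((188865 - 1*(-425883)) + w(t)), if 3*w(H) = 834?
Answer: 1/615026 ≈ 1.6259e-6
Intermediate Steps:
t = -62 (t = -48 - 14 = -62)
w(H) = 278 (w(H) = (⅓)*834 = 278)
1/((188865 - 1*(-425883)) + w(t)) = 1/((188865 - 1*(-425883)) + 278) = 1/((188865 + 425883) + 278) = 1/(614748 + 278) = 1/615026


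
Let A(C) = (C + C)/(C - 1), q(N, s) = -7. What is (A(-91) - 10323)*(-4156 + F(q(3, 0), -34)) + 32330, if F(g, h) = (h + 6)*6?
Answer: 44660428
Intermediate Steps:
A(C) = 2*C/(-1 + C) (A(C) = (2*C)/(-1 + C) = 2*C/(-1 + C))
F(g, h) = 36 + 6*h (F(g, h) = (6 + h)*6 = 36 + 6*h)
(A(-91) - 10323)*(-4156 + F(q(3, 0), -34)) + 32330 = (2*(-91)/(-1 - 91) - 10323)*(-4156 + (36 + 6*(-34))) + 32330 = (2*(-91)/(-92) - 10323)*(-4156 + (36 - 204)) + 32330 = (2*(-91)*(-1/92) - 10323)*(-4156 - 168) + 32330 = (91/46 - 10323)*(-4324) + 32330 = -474767/46*(-4324) + 32330 = 44628098 + 32330 = 44660428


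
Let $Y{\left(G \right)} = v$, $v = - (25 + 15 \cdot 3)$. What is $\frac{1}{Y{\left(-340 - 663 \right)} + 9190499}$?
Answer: $\frac{1}{9190429} \approx 1.0881 \cdot 10^{-7}$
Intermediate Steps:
$v = -70$ ($v = - (25 + 45) = \left(-1\right) 70 = -70$)
$Y{\left(G \right)} = -70$
$\frac{1}{Y{\left(-340 - 663 \right)} + 9190499} = \frac{1}{-70 + 9190499} = \frac{1}{9190429}$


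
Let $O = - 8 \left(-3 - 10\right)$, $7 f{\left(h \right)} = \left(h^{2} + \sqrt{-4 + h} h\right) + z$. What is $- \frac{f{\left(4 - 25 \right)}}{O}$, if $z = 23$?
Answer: $- \frac{58}{91} + \frac{15 i}{104} \approx -0.63736 + 0.14423 i$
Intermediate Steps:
$f{\left(h \right)} = \frac{23}{7} + \frac{h^{2}}{7} + \frac{h \sqrt{-4 + h}}{7}$ ($f{\left(h \right)} = \frac{\left(h^{2} + \sqrt{-4 + h} h\right) + 23}{7} = \frac{\left(h^{2} + h \sqrt{-4 + h}\right) + 23}{7} = \frac{23 + h^{2} + h \sqrt{-4 + h}}{7} = \frac{23}{7} + \frac{h^{2}}{7} + \frac{h \sqrt{-4 + h}}{7}$)
$O = 104$ ($O = \left(-8\right) \left(-13\right) = 104$)
$- \frac{f{\left(4 - 25 \right)}}{O} = - \frac{\frac{23}{7} + \frac{\left(4 - 25\right)^{2}}{7} + \frac{\left(4 - 25\right) \sqrt{-4 + \left(4 - 25\right)}}{7}}{104} = - \frac{\frac{23}{7} + \frac{\left(-21\right)^{2}}{7} + \frac{1}{7} \left(-21\right) \sqrt{-4 - 21}}{104} = - \frac{\frac{23}{7} + \frac{1}{7} \cdot 441 + \frac{1}{7} \left(-21\right) \sqrt{-25}}{104} = - \frac{\frac{23}{7} + 63 + \frac{1}{7} \left(-21\right) 5 i}{104} = - \frac{\frac{23}{7} + 63 - 15 i}{104} = - \frac{\frac{464}{7} - 15 i}{104} = - (\frac{58}{91} - \frac{15 i}{104}) = - \frac{58}{91} + \frac{15 i}{104}$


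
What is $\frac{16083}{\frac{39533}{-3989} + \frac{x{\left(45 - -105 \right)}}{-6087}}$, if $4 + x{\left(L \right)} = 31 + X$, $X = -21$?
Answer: $- \frac{43390223841}{26740145} \approx -1622.7$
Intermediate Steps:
$x{\left(L \right)} = 6$ ($x{\left(L \right)} = -4 + \left(31 - 21\right) = -4 + 10 = 6$)
$\frac{16083}{\frac{39533}{-3989} + \frac{x{\left(45 - -105 \right)}}{-6087}} = \frac{16083}{\frac{39533}{-3989} + \frac{6}{-6087}} = \frac{16083}{39533 \left(- \frac{1}{3989}\right) + 6 \left(- \frac{1}{6087}\right)} = \frac{16083}{- \frac{39533}{3989} - \frac{2}{2029}} = \frac{16083}{- \frac{80220435}{8093681}} = 16083 \left(- \frac{8093681}{80220435}\right) = - \frac{43390223841}{26740145}$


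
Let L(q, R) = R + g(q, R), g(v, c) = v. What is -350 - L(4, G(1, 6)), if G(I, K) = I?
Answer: -355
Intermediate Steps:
L(q, R) = R + q
-350 - L(4, G(1, 6)) = -350 - (1 + 4) = -350 - 1*5 = -350 - 5 = -355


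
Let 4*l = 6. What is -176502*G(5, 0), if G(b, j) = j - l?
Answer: 264753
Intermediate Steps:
l = 3/2 (l = (1/4)*6 = 3/2 ≈ 1.5000)
G(b, j) = -3/2 + j (G(b, j) = j - 1*3/2 = j - 3/2 = -3/2 + j)
-176502*G(5, 0) = -176502*(-3/2 + 0) = -176502*(-3/2) = 264753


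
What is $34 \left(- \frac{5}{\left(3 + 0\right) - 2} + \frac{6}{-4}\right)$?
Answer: $-221$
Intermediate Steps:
$34 \left(- \frac{5}{\left(3 + 0\right) - 2} + \frac{6}{-4}\right) = 34 \left(- \frac{5}{3 - 2} + 6 \left(- \frac{1}{4}\right)\right) = 34 \left(- \frac{5}{1} - \frac{3}{2}\right) = 34 \left(\left(-5\right) 1 - \frac{3}{2}\right) = 34 \left(-5 - \frac{3}{2}\right) = 34 \left(- \frac{13}{2}\right) = -221$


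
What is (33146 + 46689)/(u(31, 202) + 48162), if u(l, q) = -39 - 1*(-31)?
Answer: 79835/48154 ≈ 1.6579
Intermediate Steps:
u(l, q) = -8 (u(l, q) = -39 + 31 = -8)
(33146 + 46689)/(u(31, 202) + 48162) = (33146 + 46689)/(-8 + 48162) = 79835/48154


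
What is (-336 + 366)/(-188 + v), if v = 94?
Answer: -15/47 ≈ -0.31915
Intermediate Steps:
(-336 + 366)/(-188 + v) = (-336 + 366)/(-188 + 94) = 30/(-94) = 30*(-1/94) = -15/47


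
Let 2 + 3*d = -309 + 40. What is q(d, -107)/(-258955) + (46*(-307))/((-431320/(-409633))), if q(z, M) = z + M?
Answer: -89880746324701/6701548236 ≈ -13412.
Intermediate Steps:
d = -271/3 (d = -⅔ + (-309 + 40)/3 = -⅔ + (⅓)*(-269) = -⅔ - 269/3 = -271/3 ≈ -90.333)
q(z, M) = M + z
q(d, -107)/(-258955) + (46*(-307))/((-431320/(-409633))) = (-107 - 271/3)/(-258955) + (46*(-307))/((-431320/(-409633))) = -592/3*(-1/258955) - 14122/((-431320*(-1/409633))) = 592/776865 - 14122/431320/409633 = 592/776865 - 14122*409633/431320 = 592/776865 - 2892418613/215660 = -89880746324701/6701548236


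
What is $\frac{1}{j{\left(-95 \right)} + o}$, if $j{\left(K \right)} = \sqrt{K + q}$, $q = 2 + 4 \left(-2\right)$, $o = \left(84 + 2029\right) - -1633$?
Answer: $\frac{3746}{14032617} - \frac{i \sqrt{101}}{14032617} \approx 0.00026695 - 7.1618 \cdot 10^{-7} i$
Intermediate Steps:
$o = 3746$ ($o = 2113 + 1633 = 3746$)
$q = -6$ ($q = 2 - 8 = -6$)
$j{\left(K \right)} = \sqrt{-6 + K}$ ($j{\left(K \right)} = \sqrt{K - 6} = \sqrt{-6 + K}$)
$\frac{1}{j{\left(-95 \right)} + o} = \frac{1}{\sqrt{-6 - 95} + 3746} = \frac{1}{\sqrt{-101} + 3746} = \frac{1}{i \sqrt{101} + 3746} = \frac{1}{3746 + i \sqrt{101}}$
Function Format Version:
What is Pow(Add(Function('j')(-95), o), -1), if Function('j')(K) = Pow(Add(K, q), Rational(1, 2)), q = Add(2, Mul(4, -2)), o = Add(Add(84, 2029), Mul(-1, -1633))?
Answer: Add(Rational(3746, 14032617), Mul(Rational(-1, 14032617), I, Pow(101, Rational(1, 2)))) ≈ Add(0.00026695, Mul(-7.1618e-7, I))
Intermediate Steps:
o = 3746 (o = Add(2113, 1633) = 3746)
q = -6 (q = Add(2, -8) = -6)
Function('j')(K) = Pow(Add(-6, K), Rational(1, 2)) (Function('j')(K) = Pow(Add(K, -6), Rational(1, 2)) = Pow(Add(-6, K), Rational(1, 2)))
Pow(Add(Function('j')(-95), o), -1) = Pow(Add(Pow(Add(-6, -95), Rational(1, 2)), 3746), -1) = Pow(Add(Pow(-101, Rational(1, 2)), 3746), -1) = Pow(Add(Mul(I, Pow(101, Rational(1, 2))), 3746), -1) = Pow(Add(3746, Mul(I, Pow(101, Rational(1, 2)))), -1)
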